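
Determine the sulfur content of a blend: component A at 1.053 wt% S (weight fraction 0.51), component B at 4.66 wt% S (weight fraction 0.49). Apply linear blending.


Linear sulfur blending: S_blend = x1*S1 + x2*S2
Contribution 1: 0.51 * 1.053 = 0.53703 wt%
Contribution 2: 0.49 * 4.66 = 2.2834 wt%
S_blend = 0.53703 + 2.2834 = 2.82043

2.82043 wt%


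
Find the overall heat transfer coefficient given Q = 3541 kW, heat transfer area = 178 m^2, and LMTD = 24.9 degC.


From Q = U*A*LMTD, U = Q / (A * LMTD)
U = 3541 / (178 * 24.9) = 3541 / 4432.2 = 0.7989

0.7989 kW/(m^2*K)


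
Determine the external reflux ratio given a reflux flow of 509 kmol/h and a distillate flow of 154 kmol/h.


Reflux ratio definition: R = L / D (liquid returned / distillate withdrawn)
L = 509 kmol/h, D = 154 kmol/h
R = 509 / 154 = 3.305

3.305


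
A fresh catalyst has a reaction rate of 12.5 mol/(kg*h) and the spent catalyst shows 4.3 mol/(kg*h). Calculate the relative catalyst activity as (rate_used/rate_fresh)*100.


Activity (%) = (rate_used / rate_fresh) * 100
rate_used = 4.3, rate_fresh = 12.5
= (4.3 / 12.5) * 100
= 0.3440 * 100 = 34.40

34.40 %


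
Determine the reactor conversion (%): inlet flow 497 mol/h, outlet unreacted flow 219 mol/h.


X = (F_in - F_out) / F_in * 100
Moles reacted = 497 - 219 = 278
X = 278 / 497 * 100
= 0.5594 * 100
= 55.94 %

55.94 %


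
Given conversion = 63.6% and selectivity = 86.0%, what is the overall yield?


Overall yield = conversion (%) * selectivity (%) / 100
Conversion = 63.6%, Selectivity = 86.0%
Y = 63.6 * 86.0 / 100
= 54.696 %

54.696 %


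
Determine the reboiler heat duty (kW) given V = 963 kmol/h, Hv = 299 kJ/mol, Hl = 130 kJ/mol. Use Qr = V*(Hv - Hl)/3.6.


Qr = 963 * (299 - 130) / 3.6 = 963 * 169 / 3.6 = 45210

45210 kW


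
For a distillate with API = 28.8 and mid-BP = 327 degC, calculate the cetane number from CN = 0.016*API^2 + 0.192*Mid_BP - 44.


CN = 0.016 * 28.8^2 + 0.192 * 327 - 44
CN = 13.27104 + 62.784 - 44 = 32.05504

32.05504


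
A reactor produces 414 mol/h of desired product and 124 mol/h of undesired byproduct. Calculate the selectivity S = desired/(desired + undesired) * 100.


Selectivity = desired / (desired + undesired) * 100
Total products = 414 + 124 = 538 mol/h
S = 414 / 538 * 100
= 0.7695 * 100
= 76.95 %

76.95 %


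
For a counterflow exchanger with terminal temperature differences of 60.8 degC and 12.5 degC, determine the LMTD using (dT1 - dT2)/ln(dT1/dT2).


LMTD = (dT1 - dT2) / ln(dT1/dT2)
= (60.8 - 12.5) / ln(60.8 / 12.5) = 48.3 / 1.58186 = 30.53

30.53 degC


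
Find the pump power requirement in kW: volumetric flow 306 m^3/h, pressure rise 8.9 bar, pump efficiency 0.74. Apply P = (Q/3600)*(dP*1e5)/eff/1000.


Q = 306 / 3600 = 0.085 m^3/s
P = 0.085 * (8.9 * 1e5) / 0.74 / 1000 = 102.2

102.2 kW


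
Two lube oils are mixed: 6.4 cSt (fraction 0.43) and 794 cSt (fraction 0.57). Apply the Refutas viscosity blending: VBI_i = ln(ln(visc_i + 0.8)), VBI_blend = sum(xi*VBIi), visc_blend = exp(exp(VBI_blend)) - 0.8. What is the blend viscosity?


Refutas method: VBN_i = 14.534*ln(ln(visc_i + 0.8)) + 10.975, blended linearly by mass fraction; since VBN is linear in VBI_i = ln(ln(visc_i + 0.8)) and the fractions sum to 1, blend VBI directly: visc = exp(exp(VBI_blend)) - 0.8
VBI_1 = ln(ln(6.4 + 0.8)) = 0.680103
VBI_2 = ln(ln(794 + 0.8)) = 1.89883
VBI_blend = 0.43 * 0.680103 + 0.57 * 1.89883 = 1.37478
visc_blend = exp(exp(1.37478)) - 0.8 = 51.35

51.35 cSt


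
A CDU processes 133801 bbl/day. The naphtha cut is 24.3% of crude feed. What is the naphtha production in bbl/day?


Crude throughput = 133801 bbl/day
Fraction yield = 24.3%
yield = throughput * fraction / 100
yield = 133801 * 24.3 / 100 = 32513.643

32513.643 bbl/day


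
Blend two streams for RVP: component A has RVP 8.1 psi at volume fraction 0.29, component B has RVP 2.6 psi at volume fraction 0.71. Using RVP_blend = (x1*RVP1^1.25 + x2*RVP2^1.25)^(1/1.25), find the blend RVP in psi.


Chevron index: RVP_blend = (sum xi*RVPi^1.25)^(1/1.25)
RVP^1.25 terms: 0.29 * 8.1^1.25 + 0.71 * 2.6^1.25 = 6.30691
RVP_blend = 6.30691^(1/1.25) = 4.364

4.364 psi


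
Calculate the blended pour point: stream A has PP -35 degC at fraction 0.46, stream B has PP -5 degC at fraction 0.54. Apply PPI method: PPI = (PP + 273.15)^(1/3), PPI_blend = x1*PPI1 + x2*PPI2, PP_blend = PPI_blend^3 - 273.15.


PPI_1 = (-35 + 273.15)^(1/3) = 6.198456
PPI_2 = (-5 + 273.15)^(1/3) = 6.448508
PPI_blend = 0.46 * 6.198456 + 0.54 * 6.448508 = 6.333484
PP_blend = 6.333484^3 - 273.15 = 254.0552 - 273.15 = -19.09

-19.09 degC


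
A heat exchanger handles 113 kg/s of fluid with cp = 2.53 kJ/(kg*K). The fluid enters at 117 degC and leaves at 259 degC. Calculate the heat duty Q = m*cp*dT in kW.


Q = m_dot * cp * delta_T
delta_T = 259 - 117 = 142 K
Q = 113 * 2.53 * 142
= 285.89 * 142
= 40596.38 kW

40596.38 kW


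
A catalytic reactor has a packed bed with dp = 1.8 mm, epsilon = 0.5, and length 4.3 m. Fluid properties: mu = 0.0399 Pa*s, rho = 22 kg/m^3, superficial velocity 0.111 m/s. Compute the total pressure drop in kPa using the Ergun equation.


dp = 1.8 mm = 0.0018 m
Viscous term = 150*0.0399*0.111*(1-0.5)^2 / (0.0018^2*0.5^3) = 410083
Inertial term = 1.75*22*0.111^2*(1-0.5) / (0.0018*0.5^3) = 1054.13
dP/L = 410083 + 1054.13 = 411137 Pa/m
dP = 411137 * 4.3 / 1000 = 1768 kPa

1768 kPa


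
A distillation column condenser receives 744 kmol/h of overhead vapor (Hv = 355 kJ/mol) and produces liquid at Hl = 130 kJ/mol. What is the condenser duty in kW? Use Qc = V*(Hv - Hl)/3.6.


Qc = 744 * (355 - 130) / 3.6 = 744 * 225 / 3.6 = 46500

46500 kW


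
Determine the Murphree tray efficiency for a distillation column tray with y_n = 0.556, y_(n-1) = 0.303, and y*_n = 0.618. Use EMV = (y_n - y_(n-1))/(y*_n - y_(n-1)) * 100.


Murphree vapor efficiency: EMV = (y_n - y_(n-1)) / (y*_n - y_(n-1)) * 100
EMV = (0.556 - 0.303) / (0.618 - 0.303) * 100 = 0.253 / 0.315 * 100 = 80.32

80.32 %


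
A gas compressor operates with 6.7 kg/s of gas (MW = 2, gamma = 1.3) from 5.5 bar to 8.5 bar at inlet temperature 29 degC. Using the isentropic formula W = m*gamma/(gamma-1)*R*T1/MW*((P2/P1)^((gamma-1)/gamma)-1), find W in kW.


Isentropic work: W = m*(gamma/(gamma-1))*(R*T1/MW)*((P2/P1)^((gamma-1)/gamma) - 1)
T1 = 29 + 273.15 = 302.15 K
Pressure ratio = 8.5 / 5.5 = 1.54545
Exponent = (1.3 - 1)/1.3 = 0.230769
(P2/P1)^exp - 1 = 1.54545^0.230769 - 1 = 0.105676
W = 6.7 * 1.3 / 0.3 * 8.314 * 302.15 / 2 * 0.105676 = 3854

3854 kW


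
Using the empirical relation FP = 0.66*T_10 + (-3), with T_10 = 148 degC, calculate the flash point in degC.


FP = 0.66 * 148 + (-3) = 94.68

94.68 degC


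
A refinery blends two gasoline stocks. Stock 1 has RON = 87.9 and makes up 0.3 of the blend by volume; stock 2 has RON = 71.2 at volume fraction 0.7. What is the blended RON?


Linear blending: RON_blend = sum(vi * RONi)
Contribution 1: 0.3 * 87.9 = 26.37
Contribution 2: 0.7 * 71.2 = 49.84
RON_blend = 26.37 + 49.84 = 76.21

76.21


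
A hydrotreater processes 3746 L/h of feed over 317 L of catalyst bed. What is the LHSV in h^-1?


LHSV = volumetric feed rate / catalyst volume
= 3746 L/h / 317 L
= 11.82 h^-1

11.82 h^-1


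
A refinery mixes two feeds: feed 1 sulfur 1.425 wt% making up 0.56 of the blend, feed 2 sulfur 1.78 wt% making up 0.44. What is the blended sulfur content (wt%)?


Linear sulfur blending: S_blend = x1*S1 + x2*S2
Contribution 1: 0.56 * 1.425 = 0.798 wt%
Contribution 2: 0.44 * 1.78 = 0.7832 wt%
S_blend = 0.798 + 0.7832 = 1.5812

1.5812 wt%


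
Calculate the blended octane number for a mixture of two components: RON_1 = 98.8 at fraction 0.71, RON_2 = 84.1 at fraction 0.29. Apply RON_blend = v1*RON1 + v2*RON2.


Linear blending: RON_blend = sum(vi * RONi)
Contribution 1: 0.71 * 98.8 = 70.148
Contribution 2: 0.29 * 84.1 = 24.389
RON_blend = 70.148 + 24.389 = 94.537

94.537


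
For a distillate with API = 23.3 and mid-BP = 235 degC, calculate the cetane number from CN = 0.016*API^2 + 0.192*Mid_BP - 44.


CN = 0.016 * 23.3^2 + 0.192 * 235 - 44
CN = 8.68624 + 45.12 - 44 = 9.80624

9.80624


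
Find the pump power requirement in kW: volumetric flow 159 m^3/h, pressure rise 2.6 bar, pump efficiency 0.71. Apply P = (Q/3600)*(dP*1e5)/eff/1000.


Q = 159 / 3600 = 0.0441667 m^3/s
P = 0.0441667 * (2.6 * 1e5) / 0.71 / 1000 = 16.17

16.17 kW


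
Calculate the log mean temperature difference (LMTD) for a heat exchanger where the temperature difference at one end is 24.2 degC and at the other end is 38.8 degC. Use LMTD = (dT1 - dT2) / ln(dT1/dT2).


LMTD = (dT1 - dT2) / ln(dT1/dT2)
= (24.2 - 38.8) / ln(24.2 / 38.8) = -14.6 / -0.472068 = 30.93

30.93 degC


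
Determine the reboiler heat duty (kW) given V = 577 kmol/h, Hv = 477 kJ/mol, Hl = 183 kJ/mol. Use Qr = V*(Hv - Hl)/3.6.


Qr = 577 * (477 - 183) / 3.6 = 577 * 294 / 3.6 = 47120

47120 kW


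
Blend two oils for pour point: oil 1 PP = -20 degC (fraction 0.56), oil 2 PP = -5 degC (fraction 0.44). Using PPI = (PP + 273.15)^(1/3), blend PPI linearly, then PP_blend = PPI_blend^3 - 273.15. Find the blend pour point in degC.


PPI_1 = (-20 + 273.15)^(1/3) = 6.325953
PPI_2 = (-5 + 273.15)^(1/3) = 6.448508
PPI_blend = 0.56 * 6.325953 + 0.44 * 6.448508 = 6.379877
PP_blend = 6.379877^3 - 273.15 = 259.6791 - 273.15 = -13.47

-13.47 degC


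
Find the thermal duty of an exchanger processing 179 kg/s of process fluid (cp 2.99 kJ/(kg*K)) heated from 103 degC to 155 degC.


Q = m_dot * cp * delta_T
delta_T = 155 - 103 = 52 K
Q = 179 * 2.99 * 52
= 535.21 * 52
= 27830.92 kW

27830.92 kW


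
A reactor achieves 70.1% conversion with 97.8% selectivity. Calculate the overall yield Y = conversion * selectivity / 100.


Overall yield = conversion (%) * selectivity (%) / 100
Conversion = 70.1%, Selectivity = 97.8%
Y = 70.1 * 97.8 / 100
= 68.5578 %

68.5578 %


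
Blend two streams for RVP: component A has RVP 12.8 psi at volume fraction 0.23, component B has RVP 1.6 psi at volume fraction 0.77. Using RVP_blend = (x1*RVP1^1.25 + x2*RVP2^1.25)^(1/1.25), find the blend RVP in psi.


Chevron index: RVP_blend = (sum xi*RVPi^1.25)^(1/1.25)
RVP^1.25 terms: 0.23 * 12.8^1.25 + 0.77 * 1.6^1.25 = 6.95414
RVP_blend = 6.95414^(1/1.25) = 4.718

4.718 psi


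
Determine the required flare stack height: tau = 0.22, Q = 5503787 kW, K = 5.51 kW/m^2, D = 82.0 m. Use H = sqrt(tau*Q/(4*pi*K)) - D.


tau*Q/(4*pi*K) = 0.22 * 5503787 / (4 * pi * 5.51) = 17487.3
sqrt(17487.3) = 132.24
H = 132.24 - 82.0 = 50.24

50.24 m


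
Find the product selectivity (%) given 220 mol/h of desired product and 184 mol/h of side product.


Selectivity = desired / (desired + undesired) * 100
Total products = 220 + 184 = 404 mol/h
S = 220 / 404 * 100
= 0.5446 * 100
= 54.46 %

54.46 %


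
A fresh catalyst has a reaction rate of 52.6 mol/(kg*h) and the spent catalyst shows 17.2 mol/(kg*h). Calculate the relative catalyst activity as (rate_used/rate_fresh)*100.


Activity (%) = (rate_used / rate_fresh) * 100
rate_used = 17.2, rate_fresh = 52.6
= (17.2 / 52.6) * 100
= 0.3270 * 100 = 32.70

32.70 %


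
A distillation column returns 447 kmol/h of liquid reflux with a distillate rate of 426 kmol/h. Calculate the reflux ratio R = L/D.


Reflux ratio definition: R = L / D (liquid returned / distillate withdrawn)
L = 447 kmol/h, D = 426 kmol/h
R = 447 / 426 = 1.049

1.049


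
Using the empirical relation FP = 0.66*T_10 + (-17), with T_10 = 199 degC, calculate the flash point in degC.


FP = 0.66 * 199 + (-17) = 114.34

114.34 degC


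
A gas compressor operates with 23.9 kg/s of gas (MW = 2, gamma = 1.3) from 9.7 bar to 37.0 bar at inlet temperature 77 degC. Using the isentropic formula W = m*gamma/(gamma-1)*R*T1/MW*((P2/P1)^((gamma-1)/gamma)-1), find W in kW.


Isentropic work: W = m*(gamma/(gamma-1))*(R*T1/MW)*((P2/P1)^((gamma-1)/gamma) - 1)
T1 = 77 + 273.15 = 350.15 K
Pressure ratio = 37.0 / 9.7 = 3.81443
Exponent = (1.3 - 1)/1.3 = 0.230769
(P2/P1)^exp - 1 = 3.81443^0.230769 - 1 = 0.361996
W = 23.9 * 1.3 / 0.3 * 8.314 * 350.15 / 2 * 0.361996 = 54570

54570 kW


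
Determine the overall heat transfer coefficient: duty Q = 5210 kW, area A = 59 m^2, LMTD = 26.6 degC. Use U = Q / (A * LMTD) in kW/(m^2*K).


From Q = U*A*LMTD, U = Q / (A * LMTD)
U = 5210 / (59 * 26.6) = 5210 / 1569.4 = 3.320

3.320 kW/(m^2*K)


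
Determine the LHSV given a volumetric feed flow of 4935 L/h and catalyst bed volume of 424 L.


LHSV = volumetric feed rate / catalyst volume
= 4935 L/h / 424 L
= 11.64 h^-1

11.64 h^-1


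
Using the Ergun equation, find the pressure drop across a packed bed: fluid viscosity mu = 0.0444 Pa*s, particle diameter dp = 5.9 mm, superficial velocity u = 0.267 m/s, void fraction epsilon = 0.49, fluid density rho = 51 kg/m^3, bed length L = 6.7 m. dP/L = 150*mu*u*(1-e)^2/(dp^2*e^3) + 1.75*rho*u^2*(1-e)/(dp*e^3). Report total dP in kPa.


dp = 5.9 mm = 0.0059 m
Viscous term = 150*0.0444*0.267*(1-0.49)^2 / (0.0059^2*0.49^3) = 112936
Inertial term = 1.75*51*0.267^2*(1-0.49) / (0.0059*0.49^3) = 4674.77
dP/L = 112936 + 4674.77 = 117611 Pa/m
dP = 117611 * 6.7 / 1000 = 788.0 kPa

788.0 kPa


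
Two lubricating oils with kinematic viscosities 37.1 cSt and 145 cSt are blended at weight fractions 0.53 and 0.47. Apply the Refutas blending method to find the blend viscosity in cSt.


Refutas method: VBN_i = 14.534*ln(ln(visc_i + 0.8)) + 10.975, blended linearly by mass fraction; since VBN is linear in VBI_i = ln(ln(visc_i + 0.8)) and the fractions sum to 1, blend VBI directly: visc = exp(exp(VBI_blend)) - 0.8
VBI_1 = ln(ln(37.1 + 0.8)) = 1.2906
VBI_2 = ln(ln(145 + 0.8)) = 1.60588
VBI_blend = 0.53 * 1.2906 + 0.47 * 1.60588 = 1.43878
visc_blend = exp(exp(1.43878)) - 0.8 = 66.93

66.93 cSt


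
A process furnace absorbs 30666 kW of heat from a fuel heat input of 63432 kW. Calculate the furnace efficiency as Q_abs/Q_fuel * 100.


Furnace efficiency = Q_absorbed / Q_fuel * 100
= 30666 / 63432 * 100 = 48.34

48.34 %


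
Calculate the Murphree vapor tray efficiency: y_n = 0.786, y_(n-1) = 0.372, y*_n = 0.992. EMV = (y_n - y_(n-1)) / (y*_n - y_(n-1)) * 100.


Murphree vapor efficiency: EMV = (y_n - y_(n-1)) / (y*_n - y_(n-1)) * 100
EMV = (0.786 - 0.372) / (0.992 - 0.372) * 100 = 0.414 / 0.62 * 100 = 66.77

66.77 %


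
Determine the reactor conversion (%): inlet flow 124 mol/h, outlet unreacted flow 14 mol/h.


X = (F_in - F_out) / F_in * 100
Moles reacted = 124 - 14 = 110
X = 110 / 124 * 100
= 0.8871 * 100
= 88.71 %

88.71 %


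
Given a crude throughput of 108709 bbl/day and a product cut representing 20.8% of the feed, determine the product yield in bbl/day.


Crude throughput = 108709 bbl/day
Fraction yield = 20.8%
yield = throughput * fraction / 100
yield = 108709 * 20.8 / 100 = 22611.472

22611.472 bbl/day


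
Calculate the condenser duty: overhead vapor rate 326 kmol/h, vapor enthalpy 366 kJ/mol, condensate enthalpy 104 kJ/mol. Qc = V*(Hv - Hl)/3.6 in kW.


Qc = 326 * (366 - 104) / 3.6 = 326 * 262 / 3.6 = 23730

23730 kW


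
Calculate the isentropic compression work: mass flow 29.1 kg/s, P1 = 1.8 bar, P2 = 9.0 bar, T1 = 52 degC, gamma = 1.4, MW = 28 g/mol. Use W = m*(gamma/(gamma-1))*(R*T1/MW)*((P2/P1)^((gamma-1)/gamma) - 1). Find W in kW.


Isentropic work: W = m*(gamma/(gamma-1))*(R*T1/MW)*((P2/P1)^((gamma-1)/gamma) - 1)
T1 = 52 + 273.15 = 325.15 K
Pressure ratio = 9.0 / 1.8 = 5
Exponent = (1.4 - 1)/1.4 = 0.285714
(P2/P1)^exp - 1 = 5^0.285714 - 1 = 0.583819
W = 29.1 * 1.4 / 0.4 * 8.314 * 325.15 / 28 * 0.583819 = 5741

5741 kW


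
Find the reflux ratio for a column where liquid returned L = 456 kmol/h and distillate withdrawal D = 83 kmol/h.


Reflux ratio definition: R = L / D (liquid returned / distillate withdrawn)
L = 456 kmol/h, D = 83 kmol/h
R = 456 / 83 = 5.494

5.494


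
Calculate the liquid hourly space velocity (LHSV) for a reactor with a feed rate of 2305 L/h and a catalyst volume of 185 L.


LHSV = volumetric feed rate / catalyst volume
= 2305 L/h / 185 L
= 12.46 h^-1

12.46 h^-1


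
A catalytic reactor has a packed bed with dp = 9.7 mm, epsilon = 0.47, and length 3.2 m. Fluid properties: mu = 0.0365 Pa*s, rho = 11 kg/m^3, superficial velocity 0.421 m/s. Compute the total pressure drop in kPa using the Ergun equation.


dp = 9.7 mm = 0.0097 m
Viscous term = 150*0.0365*0.421*(1-0.47)^2 / (0.0097^2*0.47^3) = 66279.8
Inertial term = 1.75*11*0.421^2*(1-0.47) / (0.0097*0.47^3) = 1795.58
dP/L = 66279.8 + 1795.58 = 68075.4 Pa/m
dP = 68075.4 * 3.2 / 1000 = 217.8 kPa

217.8 kPa


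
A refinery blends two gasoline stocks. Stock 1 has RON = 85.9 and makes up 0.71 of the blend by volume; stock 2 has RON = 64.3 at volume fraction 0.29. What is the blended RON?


Linear blending: RON_blend = sum(vi * RONi)
Contribution 1: 0.71 * 85.9 = 60.989
Contribution 2: 0.29 * 64.3 = 18.647
RON_blend = 60.989 + 18.647 = 79.636

79.636


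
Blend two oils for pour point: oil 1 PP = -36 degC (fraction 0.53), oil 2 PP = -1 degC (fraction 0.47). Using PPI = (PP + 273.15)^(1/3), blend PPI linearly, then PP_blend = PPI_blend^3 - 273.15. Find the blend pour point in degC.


PPI_1 = (-36 + 273.15)^(1/3) = 6.189768
PPI_2 = (-1 + 273.15)^(1/3) = 6.480414
PPI_blend = 0.53 * 6.189768 + 0.47 * 6.480414 = 6.326372
PP_blend = 6.326372^3 - 273.15 = 253.2003 - 273.15 = -19.95

-19.95 degC


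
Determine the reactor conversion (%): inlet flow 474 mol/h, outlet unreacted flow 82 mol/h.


X = (F_in - F_out) / F_in * 100
Moles reacted = 474 - 82 = 392
X = 392 / 474 * 100
= 0.8270 * 100
= 82.70 %

82.70 %


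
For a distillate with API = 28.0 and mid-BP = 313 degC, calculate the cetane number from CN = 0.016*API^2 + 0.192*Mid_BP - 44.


CN = 0.016 * 28.0^2 + 0.192 * 313 - 44
CN = 12.544 + 60.096 - 44 = 28.64

28.64


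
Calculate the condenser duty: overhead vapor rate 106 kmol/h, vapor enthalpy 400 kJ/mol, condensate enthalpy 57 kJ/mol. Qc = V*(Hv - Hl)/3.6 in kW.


Qc = 106 * (400 - 57) / 3.6 = 106 * 343 / 3.6 = 10100

10100 kW


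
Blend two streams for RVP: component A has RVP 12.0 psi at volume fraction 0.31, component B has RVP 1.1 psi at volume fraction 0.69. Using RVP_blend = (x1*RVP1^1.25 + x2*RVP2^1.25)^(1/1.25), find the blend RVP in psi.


Chevron index: RVP_blend = (sum xi*RVPi^1.25)^(1/1.25)
RVP^1.25 terms: 0.31 * 12.0^1.25 + 0.69 * 1.1^1.25 = 7.701
RVP_blend = 7.701^(1/1.25) = 5.120

5.120 psi


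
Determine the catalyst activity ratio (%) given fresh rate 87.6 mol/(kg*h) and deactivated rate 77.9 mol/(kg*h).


Activity (%) = (rate_used / rate_fresh) * 100
rate_used = 77.9, rate_fresh = 87.6
= (77.9 / 87.6) * 100
= 0.8893 * 100 = 88.93

88.93 %


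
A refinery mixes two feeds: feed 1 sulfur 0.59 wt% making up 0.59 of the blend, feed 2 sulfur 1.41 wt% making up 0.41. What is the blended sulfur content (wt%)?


Linear sulfur blending: S_blend = x1*S1 + x2*S2
Contribution 1: 0.59 * 0.59 = 0.3481 wt%
Contribution 2: 0.41 * 1.41 = 0.5781 wt%
S_blend = 0.3481 + 0.5781 = 0.9262

0.9262 wt%


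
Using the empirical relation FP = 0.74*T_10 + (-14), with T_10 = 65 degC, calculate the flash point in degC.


FP = 0.74 * 65 + (-14) = 34.1

34.1 degC


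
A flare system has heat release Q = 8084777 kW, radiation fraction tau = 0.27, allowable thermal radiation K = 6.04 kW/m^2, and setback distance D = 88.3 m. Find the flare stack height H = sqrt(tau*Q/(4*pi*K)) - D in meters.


tau*Q/(4*pi*K) = 0.27 * 8084777 / (4 * pi * 6.04) = 28759.7
sqrt(28759.7) = 169.587
H = 169.587 - 88.3 = 81.29

81.29 m


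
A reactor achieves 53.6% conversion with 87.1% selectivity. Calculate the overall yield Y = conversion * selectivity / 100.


Overall yield = conversion (%) * selectivity (%) / 100
Conversion = 53.6%, Selectivity = 87.1%
Y = 53.6 * 87.1 / 100
= 46.6856 %

46.6856 %


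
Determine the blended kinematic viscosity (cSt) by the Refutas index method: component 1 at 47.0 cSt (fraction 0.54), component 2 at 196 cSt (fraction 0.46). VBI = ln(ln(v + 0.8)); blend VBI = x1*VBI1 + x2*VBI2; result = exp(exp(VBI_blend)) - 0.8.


Refutas method: VBN_i = 14.534*ln(ln(visc_i + 0.8)) + 10.975, blended linearly by mass fraction; since VBN is linear in VBI_i = ln(ln(visc_i + 0.8)) and the fractions sum to 1, blend VBI directly: visc = exp(exp(VBI_blend)) - 0.8
VBI_1 = ln(ln(47.0 + 0.8)) = 1.35249
VBI_2 = ln(ln(196 + 0.8)) = 1.66434
VBI_blend = 0.54 * 1.35249 + 0.46 * 1.66434 = 1.49594
visc_blend = exp(exp(1.49594)) - 0.8 = 85.99

85.99 cSt


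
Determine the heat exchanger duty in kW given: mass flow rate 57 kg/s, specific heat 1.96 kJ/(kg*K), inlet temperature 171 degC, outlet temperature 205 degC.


Q = m_dot * cp * delta_T
delta_T = 205 - 171 = 34 K
Q = 57 * 1.96 * 34
= 111.72 * 34
= 3798.48 kW

3798.48 kW


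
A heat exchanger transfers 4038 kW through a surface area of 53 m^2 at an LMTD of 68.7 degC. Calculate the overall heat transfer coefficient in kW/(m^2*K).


From Q = U*A*LMTD, U = Q / (A * LMTD)
U = 4038 / (53 * 68.7) = 4038 / 3641.1 = 1.109

1.109 kW/(m^2*K)


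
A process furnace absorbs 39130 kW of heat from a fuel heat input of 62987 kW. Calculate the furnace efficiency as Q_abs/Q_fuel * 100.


Furnace efficiency = Q_absorbed / Q_fuel * 100
= 39130 / 62987 * 100 = 62.12

62.12 %


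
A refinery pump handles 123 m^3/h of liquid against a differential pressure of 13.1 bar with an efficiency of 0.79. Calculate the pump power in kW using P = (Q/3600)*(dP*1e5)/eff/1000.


Q = 123 / 3600 = 0.0341667 m^3/s
P = 0.0341667 * (13.1 * 1e5) / 0.79 / 1000 = 56.66

56.66 kW


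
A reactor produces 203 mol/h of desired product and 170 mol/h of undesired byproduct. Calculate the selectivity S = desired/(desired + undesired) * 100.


Selectivity = desired / (desired + undesired) * 100
Total products = 203 + 170 = 373 mol/h
S = 203 / 373 * 100
= 0.5442 * 100
= 54.42 %

54.42 %


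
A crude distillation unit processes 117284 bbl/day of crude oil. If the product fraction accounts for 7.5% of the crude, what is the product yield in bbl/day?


Crude throughput = 117284 bbl/day
Fraction yield = 7.5%
yield = throughput * fraction / 100
yield = 117284 * 7.5 / 100 = 8796.3

8796.3 bbl/day


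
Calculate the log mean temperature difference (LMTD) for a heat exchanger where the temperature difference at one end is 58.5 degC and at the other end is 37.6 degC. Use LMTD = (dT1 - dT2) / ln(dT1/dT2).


LMTD = (dT1 - dT2) / ln(dT1/dT2)
= (58.5 - 37.6) / ln(58.5 / 37.6) = 20.9 / 0.442023 = 47.28

47.28 degC


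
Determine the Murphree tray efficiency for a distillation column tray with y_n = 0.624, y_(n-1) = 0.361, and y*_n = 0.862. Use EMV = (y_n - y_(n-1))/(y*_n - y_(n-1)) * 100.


Murphree vapor efficiency: EMV = (y_n - y_(n-1)) / (y*_n - y_(n-1)) * 100
EMV = (0.624 - 0.361) / (0.862 - 0.361) * 100 = 0.263 / 0.501 * 100 = 52.50

52.50 %


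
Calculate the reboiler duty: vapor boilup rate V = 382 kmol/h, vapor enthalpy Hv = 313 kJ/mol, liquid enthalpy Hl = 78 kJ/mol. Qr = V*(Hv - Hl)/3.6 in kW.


Qr = 382 * (313 - 78) / 3.6 = 382 * 235 / 3.6 = 24940

24940 kW


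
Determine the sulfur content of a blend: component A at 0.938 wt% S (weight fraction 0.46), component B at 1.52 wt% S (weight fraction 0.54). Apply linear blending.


Linear sulfur blending: S_blend = x1*S1 + x2*S2
Contribution 1: 0.46 * 0.938 = 0.43148 wt%
Contribution 2: 0.54 * 1.52 = 0.8208 wt%
S_blend = 0.43148 + 0.8208 = 1.25228

1.25228 wt%


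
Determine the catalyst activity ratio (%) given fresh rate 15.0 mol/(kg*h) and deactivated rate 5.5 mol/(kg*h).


Activity (%) = (rate_used / rate_fresh) * 100
rate_used = 5.5, rate_fresh = 15.0
= (5.5 / 15.0) * 100
= 0.3667 * 100 = 36.67

36.67 %


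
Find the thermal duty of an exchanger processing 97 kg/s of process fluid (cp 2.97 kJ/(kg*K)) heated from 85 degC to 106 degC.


Q = m_dot * cp * delta_T
delta_T = 106 - 85 = 21 K
Q = 97 * 2.97 * 21
= 288.09 * 21
= 6049.89 kW

6049.89 kW


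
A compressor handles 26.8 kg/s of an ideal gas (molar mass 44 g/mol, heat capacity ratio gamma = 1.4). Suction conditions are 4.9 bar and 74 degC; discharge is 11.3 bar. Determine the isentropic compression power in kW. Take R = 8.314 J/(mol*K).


Isentropic work: W = m*(gamma/(gamma-1))*(R*T1/MW)*((P2/P1)^((gamma-1)/gamma) - 1)
T1 = 74 + 273.15 = 347.15 K
Pressure ratio = 11.3 / 4.9 = 2.30612
Exponent = (1.4 - 1)/1.4 = 0.285714
(P2/P1)^exp - 1 = 2.30612^0.285714 - 1 = 0.26964
W = 26.8 * 1.4 / 0.4 * 8.314 * 347.15 / 44 * 0.26964 = 1659

1659 kW


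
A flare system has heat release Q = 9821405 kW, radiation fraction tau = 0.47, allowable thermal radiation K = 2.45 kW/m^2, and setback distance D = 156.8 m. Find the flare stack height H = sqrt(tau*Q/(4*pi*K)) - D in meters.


tau*Q/(4*pi*K) = 0.47 * 9821405 / (4 * pi * 2.45) = 149932
sqrt(149932) = 387.211
H = 387.211 - 156.8 = 230.4

230.4 m


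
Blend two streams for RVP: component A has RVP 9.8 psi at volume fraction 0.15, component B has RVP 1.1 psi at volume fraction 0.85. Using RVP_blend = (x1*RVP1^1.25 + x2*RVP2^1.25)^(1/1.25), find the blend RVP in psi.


Chevron index: RVP_blend = (sum xi*RVPi^1.25)^(1/1.25)
RVP^1.25 terms: 0.15 * 9.8^1.25 + 0.85 * 1.1^1.25 = 3.55845
RVP_blend = 3.55845^(1/1.25) = 2.761

2.761 psi


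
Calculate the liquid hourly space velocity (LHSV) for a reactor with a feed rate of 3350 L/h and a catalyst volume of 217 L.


LHSV = volumetric feed rate / catalyst volume
= 3350 L/h / 217 L
= 15.44 h^-1

15.44 h^-1


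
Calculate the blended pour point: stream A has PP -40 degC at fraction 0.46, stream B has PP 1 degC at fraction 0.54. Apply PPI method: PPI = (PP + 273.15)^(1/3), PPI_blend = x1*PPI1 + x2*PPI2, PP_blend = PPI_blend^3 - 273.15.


PPI_1 = (-40 + 273.15)^(1/3) = 6.15477
PPI_2 = (1 + 273.15)^(1/3) = 6.49625
PPI_blend = 0.46 * 6.15477 + 0.54 * 6.49625 = 6.339169
PP_blend = 6.339169^3 - 273.15 = 254.7399 - 273.15 = -18.41

-18.41 degC


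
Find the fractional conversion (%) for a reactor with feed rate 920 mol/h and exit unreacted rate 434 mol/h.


X = (F_in - F_out) / F_in * 100
Moles reacted = 920 - 434 = 486
X = 486 / 920 * 100
= 0.5283 * 100
= 52.83 %

52.83 %


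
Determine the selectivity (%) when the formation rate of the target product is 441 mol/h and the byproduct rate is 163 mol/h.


Selectivity = desired / (desired + undesired) * 100
Total products = 441 + 163 = 604 mol/h
S = 441 / 604 * 100
= 0.7301 * 100
= 73.01 %

73.01 %


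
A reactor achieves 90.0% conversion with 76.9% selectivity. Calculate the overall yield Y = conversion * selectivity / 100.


Overall yield = conversion (%) * selectivity (%) / 100
Conversion = 90.0%, Selectivity = 76.9%
Y = 90.0 * 76.9 / 100
= 69.21 %

69.21 %


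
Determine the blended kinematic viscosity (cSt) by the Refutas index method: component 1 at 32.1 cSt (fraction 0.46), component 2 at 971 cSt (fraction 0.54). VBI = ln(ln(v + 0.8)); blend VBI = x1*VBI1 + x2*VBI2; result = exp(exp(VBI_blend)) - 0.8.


Refutas method: VBN_i = 14.534*ln(ln(visc_i + 0.8)) + 10.975, blended linearly by mass fraction; since VBN is linear in VBI_i = ln(ln(visc_i + 0.8)) and the fractions sum to 1, blend VBI directly: visc = exp(exp(VBI_blend)) - 0.8
VBI_1 = ln(ln(32.1 + 0.8)) = 1.2509
VBI_2 = ln(ln(971 + 0.8)) = 1.9285
VBI_blend = 0.46 * 1.2509 + 0.54 * 1.9285 = 1.6168
visc_blend = exp(exp(1.6168)) - 0.8 = 153.2

153.2 cSt


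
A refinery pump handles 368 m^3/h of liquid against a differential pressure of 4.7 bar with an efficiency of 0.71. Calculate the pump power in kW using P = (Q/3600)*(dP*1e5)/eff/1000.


Q = 368 / 3600 = 0.102222 m^3/s
P = 0.102222 * (4.7 * 1e5) / 0.71 / 1000 = 67.67

67.67 kW


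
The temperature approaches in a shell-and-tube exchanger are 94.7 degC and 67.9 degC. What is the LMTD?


LMTD = (dT1 - dT2) / ln(dT1/dT2)
= (94.7 - 67.9) / ln(94.7 / 67.9) = 26.8 / 0.332678 = 80.56

80.56 degC


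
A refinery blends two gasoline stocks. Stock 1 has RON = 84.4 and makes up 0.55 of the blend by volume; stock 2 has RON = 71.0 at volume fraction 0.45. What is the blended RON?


Linear blending: RON_blend = sum(vi * RONi)
Contribution 1: 0.55 * 84.4 = 46.42
Contribution 2: 0.45 * 71.0 = 31.95
RON_blend = 46.42 + 31.95 = 78.37

78.37


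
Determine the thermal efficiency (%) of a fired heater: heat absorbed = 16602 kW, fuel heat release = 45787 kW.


Furnace efficiency = Q_absorbed / Q_fuel * 100
= 16602 / 45787 * 100 = 36.26

36.26 %


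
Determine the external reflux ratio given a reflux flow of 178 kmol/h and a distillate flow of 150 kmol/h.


Reflux ratio definition: R = L / D (liquid returned / distillate withdrawn)
L = 178 kmol/h, D = 150 kmol/h
R = 178 / 150 = 1.187

1.187


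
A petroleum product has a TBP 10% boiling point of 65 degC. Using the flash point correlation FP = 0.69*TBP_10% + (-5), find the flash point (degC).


FP = 0.69 * 65 + (-5) = 39.85

39.85 degC


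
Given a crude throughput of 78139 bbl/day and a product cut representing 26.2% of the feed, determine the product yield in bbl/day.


Crude throughput = 78139 bbl/day
Fraction yield = 26.2%
yield = throughput * fraction / 100
yield = 78139 * 26.2 / 100 = 20472.418

20472.418 bbl/day


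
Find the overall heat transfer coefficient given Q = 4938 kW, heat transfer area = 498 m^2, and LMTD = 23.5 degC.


From Q = U*A*LMTD, U = Q / (A * LMTD)
U = 4938 / (498 * 23.5) = 4938 / 11703 = 0.4219

0.4219 kW/(m^2*K)


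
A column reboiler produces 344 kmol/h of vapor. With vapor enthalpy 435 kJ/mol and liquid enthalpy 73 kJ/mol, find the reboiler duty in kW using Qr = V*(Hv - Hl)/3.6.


Qr = 344 * (435 - 73) / 3.6 = 344 * 362 / 3.6 = 34590

34590 kW


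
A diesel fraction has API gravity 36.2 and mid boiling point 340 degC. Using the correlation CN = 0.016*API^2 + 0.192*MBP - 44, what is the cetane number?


CN = 0.016 * 36.2^2 + 0.192 * 340 - 44
CN = 20.96704 + 65.28 - 44 = 42.24704

42.24704


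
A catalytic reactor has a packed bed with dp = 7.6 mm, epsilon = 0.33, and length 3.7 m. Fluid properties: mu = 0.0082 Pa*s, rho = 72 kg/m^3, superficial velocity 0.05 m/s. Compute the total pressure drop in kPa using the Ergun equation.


dp = 7.6 mm = 0.0076 m
Viscous term = 150*0.0082*0.05*(1-0.33)^2 / (0.0076^2*0.33^3) = 13300.1
Inertial term = 1.75*72*0.05^2*(1-0.33) / (0.0076*0.33^3) = 772.734
dP/L = 13300.1 + 772.734 = 14072.8 Pa/m
dP = 14072.8 * 3.7 / 1000 = 52.07 kPa

52.07 kPa


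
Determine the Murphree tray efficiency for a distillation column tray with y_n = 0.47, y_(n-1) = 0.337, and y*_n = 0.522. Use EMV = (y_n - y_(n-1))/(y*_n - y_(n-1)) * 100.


Murphree vapor efficiency: EMV = (y_n - y_(n-1)) / (y*_n - y_(n-1)) * 100
EMV = (0.47 - 0.337) / (0.522 - 0.337) * 100 = 0.133 / 0.185 * 100 = 71.89

71.89 %


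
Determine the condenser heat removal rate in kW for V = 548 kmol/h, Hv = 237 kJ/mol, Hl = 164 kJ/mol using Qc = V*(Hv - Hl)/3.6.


Qc = 548 * (237 - 164) / 3.6 = 548 * 73 / 3.6 = 11110

11110 kW


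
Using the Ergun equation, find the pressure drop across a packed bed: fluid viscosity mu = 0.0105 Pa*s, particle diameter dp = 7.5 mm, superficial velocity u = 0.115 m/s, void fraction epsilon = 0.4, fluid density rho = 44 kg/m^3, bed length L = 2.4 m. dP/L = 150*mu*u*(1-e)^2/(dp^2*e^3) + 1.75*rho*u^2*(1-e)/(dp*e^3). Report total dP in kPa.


dp = 7.5 mm = 0.0075 m
Viscous term = 150*0.0105*0.115*(1-0.4)^2 / (0.0075^2*0.4^3) = 18112.5
Inertial term = 1.75*44*0.115^2*(1-0.4) / (0.0075*0.4^3) = 1272.91
dP/L = 18112.5 + 1272.91 = 19385.4 Pa/m
dP = 19385.4 * 2.4 / 1000 = 46.52 kPa

46.52 kPa


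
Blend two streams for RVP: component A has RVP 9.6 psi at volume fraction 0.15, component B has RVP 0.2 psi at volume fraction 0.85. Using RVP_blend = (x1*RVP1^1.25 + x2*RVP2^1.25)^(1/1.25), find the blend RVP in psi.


Chevron index: RVP_blend = (sum xi*RVPi^1.25)^(1/1.25)
RVP^1.25 terms: 0.15 * 9.6^1.25 + 0.85 * 0.2^1.25 = 2.64841
RVP_blend = 2.64841^(1/1.25) = 2.180

2.180 psi


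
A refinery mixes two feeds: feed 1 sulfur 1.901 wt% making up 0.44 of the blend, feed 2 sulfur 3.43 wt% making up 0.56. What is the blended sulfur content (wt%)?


Linear sulfur blending: S_blend = x1*S1 + x2*S2
Contribution 1: 0.44 * 1.901 = 0.83644 wt%
Contribution 2: 0.56 * 3.43 = 1.9208 wt%
S_blend = 0.83644 + 1.9208 = 2.75724

2.75724 wt%


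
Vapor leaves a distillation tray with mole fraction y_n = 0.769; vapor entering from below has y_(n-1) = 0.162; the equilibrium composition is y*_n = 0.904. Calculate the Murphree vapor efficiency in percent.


Murphree vapor efficiency: EMV = (y_n - y_(n-1)) / (y*_n - y_(n-1)) * 100
EMV = (0.769 - 0.162) / (0.904 - 0.162) * 100 = 0.607 / 0.742 * 100 = 81.81

81.81 %


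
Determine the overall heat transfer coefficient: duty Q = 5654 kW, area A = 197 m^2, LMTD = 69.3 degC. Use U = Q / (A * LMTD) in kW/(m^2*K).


From Q = U*A*LMTD, U = Q / (A * LMTD)
U = 5654 / (197 * 69.3) = 5654 / 13652.1 = 0.4141

0.4141 kW/(m^2*K)


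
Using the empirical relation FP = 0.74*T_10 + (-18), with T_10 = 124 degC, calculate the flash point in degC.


FP = 0.74 * 124 + (-18) = 73.76

73.76 degC


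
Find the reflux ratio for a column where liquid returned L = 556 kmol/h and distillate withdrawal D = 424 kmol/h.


Reflux ratio definition: R = L / D (liquid returned / distillate withdrawn)
L = 556 kmol/h, D = 424 kmol/h
R = 556 / 424 = 1.311

1.311


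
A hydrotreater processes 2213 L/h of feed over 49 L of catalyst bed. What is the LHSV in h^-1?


LHSV = volumetric feed rate / catalyst volume
= 2213 L/h / 49 L
= 45.16 h^-1

45.16 h^-1


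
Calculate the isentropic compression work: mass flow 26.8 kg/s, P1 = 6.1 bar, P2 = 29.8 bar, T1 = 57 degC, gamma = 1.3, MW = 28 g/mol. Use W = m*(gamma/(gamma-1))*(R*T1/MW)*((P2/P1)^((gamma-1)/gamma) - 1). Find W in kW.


Isentropic work: W = m*(gamma/(gamma-1))*(R*T1/MW)*((P2/P1)^((gamma-1)/gamma) - 1)
T1 = 57 + 273.15 = 330.15 K
Pressure ratio = 29.8 / 6.1 = 4.88525
Exponent = (1.3 - 1)/1.3 = 0.230769
(P2/P1)^exp - 1 = 4.88525^0.230769 - 1 = 0.442028
W = 26.8 * 1.3 / 0.3 * 8.314 * 330.15 / 28 * 0.442028 = 5032

5032 kW


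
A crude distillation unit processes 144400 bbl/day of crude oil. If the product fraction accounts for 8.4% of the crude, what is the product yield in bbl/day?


Crude throughput = 144400 bbl/day
Fraction yield = 8.4%
yield = throughput * fraction / 100
yield = 144400 * 8.4 / 100 = 12129.6

12129.6 bbl/day


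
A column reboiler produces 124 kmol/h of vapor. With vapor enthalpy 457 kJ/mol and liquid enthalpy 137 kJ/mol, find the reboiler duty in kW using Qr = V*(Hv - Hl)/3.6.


Qr = 124 * (457 - 137) / 3.6 = 124 * 320 / 3.6 = 11020

11020 kW


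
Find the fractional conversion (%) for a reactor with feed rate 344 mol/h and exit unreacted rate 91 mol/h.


X = (F_in - F_out) / F_in * 100
Moles reacted = 344 - 91 = 253
X = 253 / 344 * 100
= 0.7355 * 100
= 73.55 %

73.55 %


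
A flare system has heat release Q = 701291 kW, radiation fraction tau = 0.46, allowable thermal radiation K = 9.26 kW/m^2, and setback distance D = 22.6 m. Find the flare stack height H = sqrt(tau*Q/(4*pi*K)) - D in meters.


tau*Q/(4*pi*K) = 0.46 * 701291 / (4 * pi * 9.26) = 2772.27
sqrt(2772.27) = 52.6524
H = 52.6524 - 22.6 = 30.05

30.05 m


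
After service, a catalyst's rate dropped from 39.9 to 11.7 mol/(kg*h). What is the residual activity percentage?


Activity (%) = (rate_used / rate_fresh) * 100
rate_used = 11.7, rate_fresh = 39.9
= (11.7 / 39.9) * 100
= 0.2932 * 100 = 29.32

29.32 %


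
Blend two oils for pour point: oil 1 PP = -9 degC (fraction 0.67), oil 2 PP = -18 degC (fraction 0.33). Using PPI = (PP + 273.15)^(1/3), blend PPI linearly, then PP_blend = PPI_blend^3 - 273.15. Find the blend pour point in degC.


PPI_1 = (-9 + 273.15)^(1/3) = 6.416283
PPI_2 = (-18 + 273.15)^(1/3) = 6.342569
PPI_blend = 0.67 * 6.416283 + 0.33 * 6.342569 = 6.391957
PP_blend = 6.391957^3 - 273.15 = 261.1569 - 273.15 = -11.99

-11.99 degC


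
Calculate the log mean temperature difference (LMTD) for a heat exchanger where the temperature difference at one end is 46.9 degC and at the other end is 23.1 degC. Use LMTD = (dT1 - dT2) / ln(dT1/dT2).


LMTD = (dT1 - dT2) / ln(dT1/dT2)
= (46.9 - 23.1) / ln(46.9 / 23.1) = 23.8 / 0.708185 = 33.61

33.61 degC


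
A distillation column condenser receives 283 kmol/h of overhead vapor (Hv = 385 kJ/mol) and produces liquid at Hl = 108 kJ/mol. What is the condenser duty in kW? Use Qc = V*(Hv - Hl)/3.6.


Qc = 283 * (385 - 108) / 3.6 = 283 * 277 / 3.6 = 21780

21780 kW


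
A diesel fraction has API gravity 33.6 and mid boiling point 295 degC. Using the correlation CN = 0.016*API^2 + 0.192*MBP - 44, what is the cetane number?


CN = 0.016 * 33.6^2 + 0.192 * 295 - 44
CN = 18.06336 + 56.64 - 44 = 30.70336

30.70336


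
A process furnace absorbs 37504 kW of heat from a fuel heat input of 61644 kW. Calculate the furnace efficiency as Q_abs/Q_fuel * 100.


Furnace efficiency = Q_absorbed / Q_fuel * 100
= 37504 / 61644 * 100 = 60.84

60.84 %


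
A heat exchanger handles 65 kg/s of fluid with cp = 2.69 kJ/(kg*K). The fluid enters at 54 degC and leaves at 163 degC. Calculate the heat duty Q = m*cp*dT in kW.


Q = m_dot * cp * delta_T
delta_T = 163 - 54 = 109 K
Q = 65 * 2.69 * 109
= 174.85 * 109
= 19058.65 kW

19058.65 kW


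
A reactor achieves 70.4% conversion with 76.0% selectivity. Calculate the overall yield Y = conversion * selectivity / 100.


Overall yield = conversion (%) * selectivity (%) / 100
Conversion = 70.4%, Selectivity = 76.0%
Y = 70.4 * 76.0 / 100
= 53.504 %

53.504 %


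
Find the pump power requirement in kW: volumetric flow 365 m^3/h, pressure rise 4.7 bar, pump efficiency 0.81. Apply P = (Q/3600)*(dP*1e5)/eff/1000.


Q = 365 / 3600 = 0.101389 m^3/s
P = 0.101389 * (4.7 * 1e5) / 0.81 / 1000 = 58.83

58.83 kW


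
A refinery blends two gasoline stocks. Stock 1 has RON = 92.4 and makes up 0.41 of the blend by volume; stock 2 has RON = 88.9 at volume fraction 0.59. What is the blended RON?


Linear blending: RON_blend = sum(vi * RONi)
Contribution 1: 0.41 * 92.4 = 37.884
Contribution 2: 0.59 * 88.9 = 52.451
RON_blend = 37.884 + 52.451 = 90.335

90.335


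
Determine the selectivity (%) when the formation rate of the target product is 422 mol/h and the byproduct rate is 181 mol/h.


Selectivity = desired / (desired + undesired) * 100
Total products = 422 + 181 = 603 mol/h
S = 422 / 603 * 100
= 0.6998 * 100
= 69.98 %

69.98 %


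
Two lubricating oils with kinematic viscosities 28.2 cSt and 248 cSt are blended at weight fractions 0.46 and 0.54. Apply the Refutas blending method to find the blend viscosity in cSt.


Refutas method: VBN_i = 14.534*ln(ln(visc_i + 0.8)) + 10.975, blended linearly by mass fraction; since VBN is linear in VBI_i = ln(ln(visc_i + 0.8)) and the fractions sum to 1, blend VBI directly: visc = exp(exp(VBI_blend)) - 0.8
VBI_1 = ln(ln(28.2 + 0.8)) = 1.21411
VBI_2 = ln(ln(248 + 0.8)) = 1.70777
VBI_blend = 0.46 * 1.21411 + 0.54 * 1.70777 = 1.48069
visc_blend = exp(exp(1.48069)) - 0.8 = 80.32

80.32 cSt


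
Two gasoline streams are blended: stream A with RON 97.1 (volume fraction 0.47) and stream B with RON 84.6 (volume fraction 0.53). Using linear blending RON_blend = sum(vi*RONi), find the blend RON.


Linear blending: RON_blend = sum(vi * RONi)
Contribution 1: 0.47 * 97.1 = 45.637
Contribution 2: 0.53 * 84.6 = 44.838
RON_blend = 45.637 + 44.838 = 90.475

90.475


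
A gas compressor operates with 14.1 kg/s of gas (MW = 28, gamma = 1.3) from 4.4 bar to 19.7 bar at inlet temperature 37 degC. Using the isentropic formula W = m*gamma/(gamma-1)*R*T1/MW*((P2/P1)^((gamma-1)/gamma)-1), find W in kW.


Isentropic work: W = m*(gamma/(gamma-1))*(R*T1/MW)*((P2/P1)^((gamma-1)/gamma) - 1)
T1 = 37 + 273.15 = 310.15 K
Pressure ratio = 19.7 / 4.4 = 4.47727
Exponent = (1.3 - 1)/1.3 = 0.230769
(P2/P1)^exp - 1 = 4.47727^0.230769 - 1 = 0.413298
W = 14.1 * 1.3 / 0.3 * 8.314 * 310.15 / 28 * 0.413298 = 2326

2326 kW
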